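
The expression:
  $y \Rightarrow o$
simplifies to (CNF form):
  $o \vee \neg y$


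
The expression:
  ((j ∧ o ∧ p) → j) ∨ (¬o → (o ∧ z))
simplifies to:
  True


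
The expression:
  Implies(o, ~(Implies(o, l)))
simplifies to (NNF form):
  ~l | ~o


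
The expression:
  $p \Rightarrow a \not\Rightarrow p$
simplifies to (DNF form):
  $\neg p$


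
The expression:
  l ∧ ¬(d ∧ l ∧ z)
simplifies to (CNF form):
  l ∧ (¬d ∨ ¬z)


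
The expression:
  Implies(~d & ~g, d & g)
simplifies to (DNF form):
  d | g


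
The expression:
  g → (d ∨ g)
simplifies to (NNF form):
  True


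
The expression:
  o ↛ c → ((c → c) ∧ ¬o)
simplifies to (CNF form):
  c ∨ ¬o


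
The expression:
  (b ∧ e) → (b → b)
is always true.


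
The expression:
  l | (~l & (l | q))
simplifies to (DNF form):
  l | q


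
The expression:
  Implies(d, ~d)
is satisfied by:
  {d: False}


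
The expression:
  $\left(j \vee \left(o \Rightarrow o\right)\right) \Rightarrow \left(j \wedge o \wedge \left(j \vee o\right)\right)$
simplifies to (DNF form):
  $j \wedge o$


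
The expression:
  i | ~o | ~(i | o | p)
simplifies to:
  i | ~o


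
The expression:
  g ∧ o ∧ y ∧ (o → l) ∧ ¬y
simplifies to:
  False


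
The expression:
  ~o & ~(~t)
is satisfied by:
  {t: True, o: False}


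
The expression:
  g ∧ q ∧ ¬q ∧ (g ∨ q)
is never true.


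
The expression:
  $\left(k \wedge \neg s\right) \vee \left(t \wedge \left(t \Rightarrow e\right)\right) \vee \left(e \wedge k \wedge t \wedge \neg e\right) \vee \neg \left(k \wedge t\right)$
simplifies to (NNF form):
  $e \vee \neg k \vee \neg s \vee \neg t$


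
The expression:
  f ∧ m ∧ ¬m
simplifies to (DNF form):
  False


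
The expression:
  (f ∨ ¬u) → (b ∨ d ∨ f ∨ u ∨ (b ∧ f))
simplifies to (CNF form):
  b ∨ d ∨ f ∨ u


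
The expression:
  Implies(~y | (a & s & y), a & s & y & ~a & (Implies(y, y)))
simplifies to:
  y & (~a | ~s)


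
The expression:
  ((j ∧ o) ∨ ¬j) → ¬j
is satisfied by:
  {o: False, j: False}
  {j: True, o: False}
  {o: True, j: False}


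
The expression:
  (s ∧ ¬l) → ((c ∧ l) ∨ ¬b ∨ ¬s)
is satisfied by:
  {l: True, s: False, b: False}
  {s: False, b: False, l: False}
  {b: True, l: True, s: False}
  {b: True, s: False, l: False}
  {l: True, s: True, b: False}
  {s: True, l: False, b: False}
  {b: True, s: True, l: True}


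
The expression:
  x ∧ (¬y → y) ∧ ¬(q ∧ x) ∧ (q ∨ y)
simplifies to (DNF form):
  x ∧ y ∧ ¬q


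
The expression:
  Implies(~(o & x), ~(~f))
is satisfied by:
  {o: True, f: True, x: True}
  {o: True, f: True, x: False}
  {f: True, x: True, o: False}
  {f: True, x: False, o: False}
  {o: True, x: True, f: False}


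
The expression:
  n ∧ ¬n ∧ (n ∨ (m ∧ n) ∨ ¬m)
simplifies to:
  False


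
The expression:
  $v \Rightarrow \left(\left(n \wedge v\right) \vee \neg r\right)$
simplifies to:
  $n \vee \neg r \vee \neg v$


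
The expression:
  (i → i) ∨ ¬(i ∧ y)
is always true.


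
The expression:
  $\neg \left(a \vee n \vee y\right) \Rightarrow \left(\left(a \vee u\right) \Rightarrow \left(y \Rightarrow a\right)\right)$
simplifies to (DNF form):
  $\text{True}$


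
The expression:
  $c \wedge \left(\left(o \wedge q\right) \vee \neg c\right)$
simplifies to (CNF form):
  $c \wedge o \wedge q$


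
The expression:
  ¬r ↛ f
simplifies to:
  f ∨ ¬r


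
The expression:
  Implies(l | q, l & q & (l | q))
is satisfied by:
  {l: False, q: False}
  {q: True, l: True}


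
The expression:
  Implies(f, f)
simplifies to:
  True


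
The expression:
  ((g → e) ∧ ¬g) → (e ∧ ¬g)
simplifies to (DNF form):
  e ∨ g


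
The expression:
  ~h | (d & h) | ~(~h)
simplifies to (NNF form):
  True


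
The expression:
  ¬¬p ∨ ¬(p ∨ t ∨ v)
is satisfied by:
  {p: True, v: False, t: False}
  {t: True, p: True, v: False}
  {p: True, v: True, t: False}
  {t: True, p: True, v: True}
  {t: False, v: False, p: False}


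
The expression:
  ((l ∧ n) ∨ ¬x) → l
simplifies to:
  l ∨ x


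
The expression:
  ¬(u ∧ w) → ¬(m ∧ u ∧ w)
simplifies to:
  True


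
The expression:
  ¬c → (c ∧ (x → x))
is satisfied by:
  {c: True}


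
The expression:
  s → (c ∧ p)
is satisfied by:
  {p: True, c: True, s: False}
  {p: True, c: False, s: False}
  {c: True, p: False, s: False}
  {p: False, c: False, s: False}
  {p: True, s: True, c: True}


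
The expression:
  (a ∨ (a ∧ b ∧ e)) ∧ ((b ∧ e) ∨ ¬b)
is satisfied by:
  {a: True, e: True, b: False}
  {a: True, e: False, b: False}
  {a: True, b: True, e: True}


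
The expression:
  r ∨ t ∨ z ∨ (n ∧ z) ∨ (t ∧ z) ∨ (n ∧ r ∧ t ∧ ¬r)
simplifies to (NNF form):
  r ∨ t ∨ z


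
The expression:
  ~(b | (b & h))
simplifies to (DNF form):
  ~b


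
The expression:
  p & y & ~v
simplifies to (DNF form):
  p & y & ~v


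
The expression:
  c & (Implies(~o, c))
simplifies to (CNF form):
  c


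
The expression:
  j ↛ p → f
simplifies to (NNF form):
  f ∨ p ∨ ¬j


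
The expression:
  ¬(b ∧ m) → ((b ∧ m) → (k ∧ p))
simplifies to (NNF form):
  True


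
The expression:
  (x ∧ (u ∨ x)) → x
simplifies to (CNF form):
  True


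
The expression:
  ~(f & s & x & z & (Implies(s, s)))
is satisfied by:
  {s: False, z: False, x: False, f: False}
  {f: True, s: False, z: False, x: False}
  {x: True, s: False, z: False, f: False}
  {f: True, x: True, s: False, z: False}
  {z: True, f: False, s: False, x: False}
  {f: True, z: True, s: False, x: False}
  {x: True, z: True, f: False, s: False}
  {f: True, x: True, z: True, s: False}
  {s: True, x: False, z: False, f: False}
  {f: True, s: True, x: False, z: False}
  {x: True, s: True, f: False, z: False}
  {f: True, x: True, s: True, z: False}
  {z: True, s: True, x: False, f: False}
  {f: True, z: True, s: True, x: False}
  {x: True, z: True, s: True, f: False}


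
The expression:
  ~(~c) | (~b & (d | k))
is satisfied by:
  {k: True, c: True, d: True, b: False}
  {k: True, c: True, d: False, b: False}
  {c: True, d: True, k: False, b: False}
  {c: True, k: False, d: False, b: False}
  {b: True, k: True, c: True, d: True}
  {b: True, k: True, c: True, d: False}
  {b: True, c: True, d: True, k: False}
  {b: True, c: True, k: False, d: False}
  {k: True, d: True, c: False, b: False}
  {k: True, d: False, c: False, b: False}
  {d: True, k: False, c: False, b: False}


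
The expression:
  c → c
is always true.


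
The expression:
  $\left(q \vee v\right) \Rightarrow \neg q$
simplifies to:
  $\neg q$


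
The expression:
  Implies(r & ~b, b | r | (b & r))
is always true.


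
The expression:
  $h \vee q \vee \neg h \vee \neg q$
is always true.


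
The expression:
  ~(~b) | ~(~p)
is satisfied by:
  {b: True, p: True}
  {b: True, p: False}
  {p: True, b: False}


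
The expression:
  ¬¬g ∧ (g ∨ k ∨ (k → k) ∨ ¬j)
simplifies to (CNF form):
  g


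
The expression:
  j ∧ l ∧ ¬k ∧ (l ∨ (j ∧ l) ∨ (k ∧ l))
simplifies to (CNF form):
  j ∧ l ∧ ¬k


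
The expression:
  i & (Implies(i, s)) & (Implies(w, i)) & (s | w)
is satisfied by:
  {i: True, s: True}


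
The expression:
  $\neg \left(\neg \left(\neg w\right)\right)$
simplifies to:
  $\neg w$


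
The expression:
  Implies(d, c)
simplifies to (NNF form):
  c | ~d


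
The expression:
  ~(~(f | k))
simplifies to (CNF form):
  f | k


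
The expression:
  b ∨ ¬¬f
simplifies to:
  b ∨ f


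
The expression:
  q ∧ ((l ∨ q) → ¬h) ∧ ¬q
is never true.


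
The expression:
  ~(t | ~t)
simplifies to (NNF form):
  False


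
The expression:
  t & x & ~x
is never true.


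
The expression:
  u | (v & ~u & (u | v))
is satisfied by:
  {v: True, u: True}
  {v: True, u: False}
  {u: True, v: False}


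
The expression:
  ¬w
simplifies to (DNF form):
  ¬w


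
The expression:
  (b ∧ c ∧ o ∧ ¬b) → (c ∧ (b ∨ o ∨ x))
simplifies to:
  True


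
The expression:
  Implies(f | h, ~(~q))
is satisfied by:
  {q: True, h: False, f: False}
  {f: True, q: True, h: False}
  {q: True, h: True, f: False}
  {f: True, q: True, h: True}
  {f: False, h: False, q: False}


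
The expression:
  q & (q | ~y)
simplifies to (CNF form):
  q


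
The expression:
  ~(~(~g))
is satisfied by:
  {g: False}


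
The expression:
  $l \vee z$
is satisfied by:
  {z: True, l: True}
  {z: True, l: False}
  {l: True, z: False}


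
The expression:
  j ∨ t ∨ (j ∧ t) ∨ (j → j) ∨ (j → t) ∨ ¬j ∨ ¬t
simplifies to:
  True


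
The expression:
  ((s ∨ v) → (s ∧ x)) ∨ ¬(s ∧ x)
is always true.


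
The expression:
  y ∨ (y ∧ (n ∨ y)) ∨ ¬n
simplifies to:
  y ∨ ¬n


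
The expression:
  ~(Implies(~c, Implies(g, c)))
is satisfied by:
  {g: True, c: False}


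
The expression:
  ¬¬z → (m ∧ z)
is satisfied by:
  {m: True, z: False}
  {z: False, m: False}
  {z: True, m: True}


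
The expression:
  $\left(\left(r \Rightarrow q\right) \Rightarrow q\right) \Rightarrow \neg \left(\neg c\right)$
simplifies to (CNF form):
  $\left(c \vee \neg q\right) \wedge \left(c \vee \neg r\right)$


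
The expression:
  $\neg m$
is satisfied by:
  {m: False}


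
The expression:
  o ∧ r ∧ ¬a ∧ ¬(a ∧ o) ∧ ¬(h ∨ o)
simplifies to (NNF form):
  False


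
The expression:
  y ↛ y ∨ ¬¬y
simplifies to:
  y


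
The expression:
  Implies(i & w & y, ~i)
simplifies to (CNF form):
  ~i | ~w | ~y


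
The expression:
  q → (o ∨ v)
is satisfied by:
  {o: True, v: True, q: False}
  {o: True, v: False, q: False}
  {v: True, o: False, q: False}
  {o: False, v: False, q: False}
  {q: True, o: True, v: True}
  {q: True, o: True, v: False}
  {q: True, v: True, o: False}


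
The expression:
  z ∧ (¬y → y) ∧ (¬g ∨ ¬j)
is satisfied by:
  {z: True, y: True, g: False, j: False}
  {z: True, j: True, y: True, g: False}
  {z: True, g: True, y: True, j: False}


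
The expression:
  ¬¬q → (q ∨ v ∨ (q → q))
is always true.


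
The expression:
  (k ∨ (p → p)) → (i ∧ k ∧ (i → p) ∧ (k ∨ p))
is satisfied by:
  {i: True, p: True, k: True}


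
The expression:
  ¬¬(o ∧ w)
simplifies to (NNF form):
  o ∧ w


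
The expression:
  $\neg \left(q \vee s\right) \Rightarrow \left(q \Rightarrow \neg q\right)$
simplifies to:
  $\text{True}$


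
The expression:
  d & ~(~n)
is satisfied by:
  {d: True, n: True}


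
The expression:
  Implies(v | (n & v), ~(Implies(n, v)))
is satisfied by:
  {v: False}


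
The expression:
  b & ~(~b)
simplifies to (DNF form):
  b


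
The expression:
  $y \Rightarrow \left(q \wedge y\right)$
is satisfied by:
  {q: True, y: False}
  {y: False, q: False}
  {y: True, q: True}


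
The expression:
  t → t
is always true.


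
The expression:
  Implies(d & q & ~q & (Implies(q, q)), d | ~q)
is always true.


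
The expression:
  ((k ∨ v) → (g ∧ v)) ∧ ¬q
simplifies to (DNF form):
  (g ∧ v ∧ ¬q) ∨ (g ∧ ¬k ∧ ¬q) ∨ (v ∧ ¬q ∧ ¬v) ∨ (¬k ∧ ¬q ∧ ¬v)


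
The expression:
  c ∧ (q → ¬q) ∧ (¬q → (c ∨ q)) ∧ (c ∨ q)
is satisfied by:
  {c: True, q: False}


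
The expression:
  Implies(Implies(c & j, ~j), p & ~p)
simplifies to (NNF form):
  c & j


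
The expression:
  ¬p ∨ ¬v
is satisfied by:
  {p: False, v: False}
  {v: True, p: False}
  {p: True, v: False}


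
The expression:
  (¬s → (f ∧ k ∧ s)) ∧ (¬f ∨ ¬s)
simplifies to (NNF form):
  s ∧ ¬f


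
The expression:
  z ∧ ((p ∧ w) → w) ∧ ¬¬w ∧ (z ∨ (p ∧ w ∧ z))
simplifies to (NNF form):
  w ∧ z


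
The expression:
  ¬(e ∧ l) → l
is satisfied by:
  {l: True}


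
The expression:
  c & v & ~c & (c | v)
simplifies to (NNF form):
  False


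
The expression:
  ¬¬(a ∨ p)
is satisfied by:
  {a: True, p: True}
  {a: True, p: False}
  {p: True, a: False}


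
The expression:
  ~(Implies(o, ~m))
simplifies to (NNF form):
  m & o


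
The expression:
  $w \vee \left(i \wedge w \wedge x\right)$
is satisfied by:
  {w: True}


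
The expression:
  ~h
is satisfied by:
  {h: False}


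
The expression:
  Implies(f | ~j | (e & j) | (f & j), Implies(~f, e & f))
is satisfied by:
  {f: True, j: True, e: False}
  {f: True, e: False, j: False}
  {f: True, j: True, e: True}
  {f: True, e: True, j: False}
  {j: True, e: False, f: False}


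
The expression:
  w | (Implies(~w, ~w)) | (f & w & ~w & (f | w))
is always true.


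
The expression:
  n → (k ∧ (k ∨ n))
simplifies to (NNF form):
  k ∨ ¬n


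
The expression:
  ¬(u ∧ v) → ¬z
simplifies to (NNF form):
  (u ∧ v) ∨ ¬z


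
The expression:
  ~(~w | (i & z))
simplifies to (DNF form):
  (w & ~i) | (w & ~z)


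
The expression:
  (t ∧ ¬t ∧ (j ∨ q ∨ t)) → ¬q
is always true.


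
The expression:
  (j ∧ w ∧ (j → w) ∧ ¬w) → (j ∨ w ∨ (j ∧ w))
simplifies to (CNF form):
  True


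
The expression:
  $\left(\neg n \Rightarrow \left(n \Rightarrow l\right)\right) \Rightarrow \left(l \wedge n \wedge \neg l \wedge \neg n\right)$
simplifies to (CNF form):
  $\text{False}$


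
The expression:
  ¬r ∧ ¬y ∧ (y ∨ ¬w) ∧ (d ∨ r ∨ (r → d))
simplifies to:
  ¬r ∧ ¬w ∧ ¬y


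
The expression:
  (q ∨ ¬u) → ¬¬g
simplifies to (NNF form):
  g ∨ (u ∧ ¬q)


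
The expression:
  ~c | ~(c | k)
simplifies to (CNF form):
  ~c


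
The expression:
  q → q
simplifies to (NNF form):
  True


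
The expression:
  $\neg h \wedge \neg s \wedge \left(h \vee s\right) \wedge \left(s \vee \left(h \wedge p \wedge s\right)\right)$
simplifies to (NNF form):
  $\text{False}$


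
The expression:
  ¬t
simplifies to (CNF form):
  ¬t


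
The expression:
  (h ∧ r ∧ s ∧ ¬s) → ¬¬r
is always true.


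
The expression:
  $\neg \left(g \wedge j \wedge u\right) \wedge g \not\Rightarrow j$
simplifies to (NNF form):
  $g \wedge \neg j$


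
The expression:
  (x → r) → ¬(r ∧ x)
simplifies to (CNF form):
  ¬r ∨ ¬x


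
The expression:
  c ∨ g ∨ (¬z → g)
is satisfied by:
  {z: True, c: True, g: True}
  {z: True, c: True, g: False}
  {z: True, g: True, c: False}
  {z: True, g: False, c: False}
  {c: True, g: True, z: False}
  {c: True, g: False, z: False}
  {g: True, c: False, z: False}


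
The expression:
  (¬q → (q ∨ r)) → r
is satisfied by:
  {r: True, q: False}
  {q: False, r: False}
  {q: True, r: True}


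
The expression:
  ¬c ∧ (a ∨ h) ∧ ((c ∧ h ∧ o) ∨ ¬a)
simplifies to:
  h ∧ ¬a ∧ ¬c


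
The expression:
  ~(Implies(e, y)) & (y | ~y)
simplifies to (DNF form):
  e & ~y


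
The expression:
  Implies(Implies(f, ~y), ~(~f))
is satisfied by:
  {f: True}


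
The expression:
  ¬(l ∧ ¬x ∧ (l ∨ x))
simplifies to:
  x ∨ ¬l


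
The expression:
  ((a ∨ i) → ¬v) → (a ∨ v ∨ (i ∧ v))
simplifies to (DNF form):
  a ∨ v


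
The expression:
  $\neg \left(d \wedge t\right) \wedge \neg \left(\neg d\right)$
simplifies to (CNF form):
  $d \wedge \neg t$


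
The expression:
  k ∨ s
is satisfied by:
  {k: True, s: True}
  {k: True, s: False}
  {s: True, k: False}


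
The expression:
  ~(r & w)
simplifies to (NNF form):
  ~r | ~w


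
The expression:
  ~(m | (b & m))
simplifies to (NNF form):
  ~m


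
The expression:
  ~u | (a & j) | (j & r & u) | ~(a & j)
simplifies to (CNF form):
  True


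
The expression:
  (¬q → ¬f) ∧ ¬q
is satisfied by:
  {q: False, f: False}


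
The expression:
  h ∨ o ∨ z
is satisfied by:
  {o: True, z: True, h: True}
  {o: True, z: True, h: False}
  {o: True, h: True, z: False}
  {o: True, h: False, z: False}
  {z: True, h: True, o: False}
  {z: True, h: False, o: False}
  {h: True, z: False, o: False}


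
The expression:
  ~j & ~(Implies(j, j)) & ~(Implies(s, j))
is never true.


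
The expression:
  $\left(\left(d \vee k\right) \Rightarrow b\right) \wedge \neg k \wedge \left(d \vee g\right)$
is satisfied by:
  {b: True, g: True, d: False, k: False}
  {g: True, b: False, d: False, k: False}
  {b: True, d: True, g: True, k: False}
  {b: True, d: True, g: False, k: False}


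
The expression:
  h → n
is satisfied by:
  {n: True, h: False}
  {h: False, n: False}
  {h: True, n: True}


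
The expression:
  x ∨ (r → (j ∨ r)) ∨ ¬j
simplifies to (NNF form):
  True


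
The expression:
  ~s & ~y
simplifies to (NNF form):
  ~s & ~y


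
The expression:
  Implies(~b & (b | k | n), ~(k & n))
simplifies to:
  b | ~k | ~n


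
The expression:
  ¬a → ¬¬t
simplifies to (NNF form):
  a ∨ t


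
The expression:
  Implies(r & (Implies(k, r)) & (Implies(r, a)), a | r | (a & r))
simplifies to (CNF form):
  True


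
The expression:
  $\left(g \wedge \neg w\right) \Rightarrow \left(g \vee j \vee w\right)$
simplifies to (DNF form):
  $\text{True}$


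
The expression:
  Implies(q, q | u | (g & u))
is always true.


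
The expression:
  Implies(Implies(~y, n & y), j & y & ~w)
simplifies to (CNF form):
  (j | ~y) & (~w | ~y)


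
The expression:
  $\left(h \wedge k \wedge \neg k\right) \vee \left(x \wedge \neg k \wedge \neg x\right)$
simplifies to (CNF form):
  $\text{False}$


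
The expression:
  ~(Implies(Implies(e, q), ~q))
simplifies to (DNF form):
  q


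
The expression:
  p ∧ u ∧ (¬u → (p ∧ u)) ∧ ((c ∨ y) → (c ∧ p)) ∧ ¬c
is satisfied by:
  {p: True, u: True, y: False, c: False}


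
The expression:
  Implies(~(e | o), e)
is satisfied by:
  {o: True, e: True}
  {o: True, e: False}
  {e: True, o: False}


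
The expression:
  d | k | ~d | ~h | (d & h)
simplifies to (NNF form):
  True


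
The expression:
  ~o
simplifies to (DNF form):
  ~o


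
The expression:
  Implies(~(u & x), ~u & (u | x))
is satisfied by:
  {x: True}


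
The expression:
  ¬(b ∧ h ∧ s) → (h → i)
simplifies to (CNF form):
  (b ∨ i ∨ ¬h) ∧ (i ∨ s ∨ ¬h)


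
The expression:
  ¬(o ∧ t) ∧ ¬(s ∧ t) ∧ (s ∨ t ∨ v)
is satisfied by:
  {s: True, v: True, o: False, t: False}
  {s: True, v: True, o: True, t: False}
  {s: True, o: False, v: False, t: False}
  {s: True, o: True, v: False, t: False}
  {v: True, o: False, s: False, t: False}
  {v: True, o: True, s: False, t: False}
  {t: True, v: True, o: False, s: False}
  {t: True, v: False, o: False, s: False}


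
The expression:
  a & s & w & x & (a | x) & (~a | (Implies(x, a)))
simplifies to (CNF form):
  a & s & w & x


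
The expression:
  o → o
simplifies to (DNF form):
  True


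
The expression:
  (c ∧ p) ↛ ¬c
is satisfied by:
  {c: True, p: True}


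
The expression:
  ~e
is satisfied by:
  {e: False}


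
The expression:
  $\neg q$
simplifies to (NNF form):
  $\neg q$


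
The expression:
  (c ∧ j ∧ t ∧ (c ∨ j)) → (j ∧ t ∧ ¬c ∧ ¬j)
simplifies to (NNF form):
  ¬c ∨ ¬j ∨ ¬t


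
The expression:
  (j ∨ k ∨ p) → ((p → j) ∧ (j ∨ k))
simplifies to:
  j ∨ ¬p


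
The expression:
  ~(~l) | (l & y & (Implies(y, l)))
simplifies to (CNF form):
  l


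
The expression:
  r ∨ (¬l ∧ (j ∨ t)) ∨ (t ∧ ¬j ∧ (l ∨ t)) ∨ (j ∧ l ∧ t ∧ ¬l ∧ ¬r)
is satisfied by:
  {r: True, t: True, l: False, j: False}
  {r: True, l: False, t: False, j: False}
  {j: True, r: True, t: True, l: False}
  {j: True, r: True, l: False, t: False}
  {r: True, t: True, l: True, j: False}
  {r: True, l: True, t: False, j: False}
  {r: True, j: True, l: True, t: True}
  {r: True, j: True, l: True, t: False}
  {t: True, j: False, l: False, r: False}
  {t: True, j: True, l: False, r: False}
  {j: True, l: False, t: False, r: False}
  {t: True, l: True, j: False, r: False}


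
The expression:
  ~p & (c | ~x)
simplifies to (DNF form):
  (c & ~p) | (~p & ~x)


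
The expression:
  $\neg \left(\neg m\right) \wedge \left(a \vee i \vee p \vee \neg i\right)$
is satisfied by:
  {m: True}


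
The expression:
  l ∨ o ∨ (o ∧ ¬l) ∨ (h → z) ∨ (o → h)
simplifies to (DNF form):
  True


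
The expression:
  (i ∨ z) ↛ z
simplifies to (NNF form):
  i ∧ ¬z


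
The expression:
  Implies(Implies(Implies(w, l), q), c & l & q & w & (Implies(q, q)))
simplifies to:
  (c | ~q) & (l | ~w) & (w | ~q)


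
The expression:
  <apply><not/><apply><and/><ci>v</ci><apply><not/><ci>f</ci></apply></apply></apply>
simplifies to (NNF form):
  <apply><or/><ci>f</ci><apply><not/><ci>v</ci></apply></apply>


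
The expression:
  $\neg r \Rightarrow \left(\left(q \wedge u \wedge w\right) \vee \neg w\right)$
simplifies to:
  $r \vee \left(q \wedge u\right) \vee \neg w$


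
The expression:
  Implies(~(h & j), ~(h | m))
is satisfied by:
  {j: True, m: False, h: False}
  {m: False, h: False, j: False}
  {h: True, j: True, m: False}
  {h: True, m: True, j: True}


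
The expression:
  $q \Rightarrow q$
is always true.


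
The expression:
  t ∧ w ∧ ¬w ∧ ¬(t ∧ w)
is never true.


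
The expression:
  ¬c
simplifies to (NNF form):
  ¬c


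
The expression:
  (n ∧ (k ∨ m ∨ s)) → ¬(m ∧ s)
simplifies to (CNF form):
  ¬m ∨ ¬n ∨ ¬s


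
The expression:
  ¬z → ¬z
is always true.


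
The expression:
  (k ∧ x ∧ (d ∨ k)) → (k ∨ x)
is always true.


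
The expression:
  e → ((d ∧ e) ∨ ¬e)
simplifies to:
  d ∨ ¬e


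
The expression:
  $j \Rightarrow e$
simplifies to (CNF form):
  $e \vee \neg j$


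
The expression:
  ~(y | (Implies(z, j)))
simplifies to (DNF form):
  z & ~j & ~y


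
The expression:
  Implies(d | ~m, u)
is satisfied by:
  {u: True, m: True, d: False}
  {u: True, m: False, d: False}
  {d: True, u: True, m: True}
  {d: True, u: True, m: False}
  {m: True, d: False, u: False}


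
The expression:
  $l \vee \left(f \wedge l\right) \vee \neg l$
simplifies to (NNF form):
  $\text{True}$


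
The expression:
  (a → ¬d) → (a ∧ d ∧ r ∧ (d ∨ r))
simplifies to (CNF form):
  a ∧ d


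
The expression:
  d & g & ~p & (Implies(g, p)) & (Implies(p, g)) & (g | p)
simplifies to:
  False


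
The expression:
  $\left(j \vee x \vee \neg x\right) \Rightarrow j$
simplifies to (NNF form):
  $j$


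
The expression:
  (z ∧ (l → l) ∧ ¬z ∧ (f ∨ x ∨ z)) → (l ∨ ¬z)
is always true.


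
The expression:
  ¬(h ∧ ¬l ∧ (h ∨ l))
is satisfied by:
  {l: True, h: False}
  {h: False, l: False}
  {h: True, l: True}


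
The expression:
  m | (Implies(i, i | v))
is always true.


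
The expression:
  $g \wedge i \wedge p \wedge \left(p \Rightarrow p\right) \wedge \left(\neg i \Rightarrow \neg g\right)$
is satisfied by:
  {i: True, p: True, g: True}


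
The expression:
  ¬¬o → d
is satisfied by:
  {d: True, o: False}
  {o: False, d: False}
  {o: True, d: True}


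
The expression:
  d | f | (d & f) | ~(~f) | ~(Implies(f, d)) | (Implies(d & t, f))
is always true.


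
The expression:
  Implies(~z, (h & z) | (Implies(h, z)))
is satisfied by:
  {z: True, h: False}
  {h: False, z: False}
  {h: True, z: True}


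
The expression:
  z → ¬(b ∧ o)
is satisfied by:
  {o: False, z: False, b: False}
  {b: True, o: False, z: False}
  {z: True, o: False, b: False}
  {b: True, z: True, o: False}
  {o: True, b: False, z: False}
  {b: True, o: True, z: False}
  {z: True, o: True, b: False}


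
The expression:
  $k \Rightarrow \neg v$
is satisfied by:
  {k: False, v: False}
  {v: True, k: False}
  {k: True, v: False}


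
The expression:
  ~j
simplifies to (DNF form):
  ~j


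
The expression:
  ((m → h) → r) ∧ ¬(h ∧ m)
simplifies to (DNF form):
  (m ∧ ¬h) ∨ (r ∧ ¬m)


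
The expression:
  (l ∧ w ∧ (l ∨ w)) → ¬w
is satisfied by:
  {l: False, w: False}
  {w: True, l: False}
  {l: True, w: False}


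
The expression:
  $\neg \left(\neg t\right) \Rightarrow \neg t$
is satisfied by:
  {t: False}


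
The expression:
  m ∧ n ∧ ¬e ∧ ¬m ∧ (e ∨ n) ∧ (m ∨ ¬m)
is never true.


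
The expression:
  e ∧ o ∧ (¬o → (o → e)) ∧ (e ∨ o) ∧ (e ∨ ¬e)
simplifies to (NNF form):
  e ∧ o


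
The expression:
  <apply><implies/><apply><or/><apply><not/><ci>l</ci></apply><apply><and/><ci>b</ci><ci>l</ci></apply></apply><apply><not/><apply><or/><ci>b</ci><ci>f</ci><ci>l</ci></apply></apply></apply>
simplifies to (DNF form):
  <apply><or/><apply><and/><ci>l</ci><apply><not/><ci>b</ci></apply></apply><apply><and/><apply><not/><ci>b</ci></apply><apply><not/><ci>f</ci></apply></apply></apply>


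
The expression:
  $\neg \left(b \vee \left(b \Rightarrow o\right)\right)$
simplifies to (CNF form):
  $\text{False}$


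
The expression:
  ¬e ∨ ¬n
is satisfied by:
  {e: False, n: False}
  {n: True, e: False}
  {e: True, n: False}


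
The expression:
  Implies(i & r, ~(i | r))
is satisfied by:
  {i: False, r: False}
  {r: True, i: False}
  {i: True, r: False}


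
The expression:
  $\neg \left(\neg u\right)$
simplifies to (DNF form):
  $u$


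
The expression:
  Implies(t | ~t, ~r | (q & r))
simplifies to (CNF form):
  q | ~r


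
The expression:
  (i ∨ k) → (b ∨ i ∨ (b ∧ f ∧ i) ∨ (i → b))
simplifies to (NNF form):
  True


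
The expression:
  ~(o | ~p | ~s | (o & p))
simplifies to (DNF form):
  p & s & ~o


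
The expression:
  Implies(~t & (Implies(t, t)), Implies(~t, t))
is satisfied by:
  {t: True}


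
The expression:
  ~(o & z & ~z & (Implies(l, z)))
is always true.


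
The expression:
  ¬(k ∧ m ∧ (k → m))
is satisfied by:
  {k: False, m: False}
  {m: True, k: False}
  {k: True, m: False}


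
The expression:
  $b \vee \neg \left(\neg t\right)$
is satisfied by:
  {b: True, t: True}
  {b: True, t: False}
  {t: True, b: False}


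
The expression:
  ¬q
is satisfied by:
  {q: False}


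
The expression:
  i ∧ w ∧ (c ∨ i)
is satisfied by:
  {i: True, w: True}


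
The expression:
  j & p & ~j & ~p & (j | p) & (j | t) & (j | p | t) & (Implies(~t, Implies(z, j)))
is never true.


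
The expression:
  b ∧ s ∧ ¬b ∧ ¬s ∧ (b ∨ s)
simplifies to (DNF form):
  False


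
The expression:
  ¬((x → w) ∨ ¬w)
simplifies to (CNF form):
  False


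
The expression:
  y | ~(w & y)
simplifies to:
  True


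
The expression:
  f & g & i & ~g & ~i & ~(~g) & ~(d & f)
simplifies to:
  False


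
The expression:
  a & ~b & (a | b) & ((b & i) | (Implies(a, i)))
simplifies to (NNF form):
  a & i & ~b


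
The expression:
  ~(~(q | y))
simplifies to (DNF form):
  q | y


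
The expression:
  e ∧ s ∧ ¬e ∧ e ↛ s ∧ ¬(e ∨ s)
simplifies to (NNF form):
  False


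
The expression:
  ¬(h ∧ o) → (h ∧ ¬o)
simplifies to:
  h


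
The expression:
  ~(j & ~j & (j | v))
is always true.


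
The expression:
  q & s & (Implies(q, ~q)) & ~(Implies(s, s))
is never true.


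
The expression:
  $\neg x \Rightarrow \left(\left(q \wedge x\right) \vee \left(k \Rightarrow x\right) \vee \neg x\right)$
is always true.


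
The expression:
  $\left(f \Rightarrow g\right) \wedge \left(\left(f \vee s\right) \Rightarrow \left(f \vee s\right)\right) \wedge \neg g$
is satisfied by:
  {g: False, f: False}


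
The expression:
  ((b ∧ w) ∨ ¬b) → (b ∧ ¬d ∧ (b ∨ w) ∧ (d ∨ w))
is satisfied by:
  {b: True, w: False, d: False}
  {b: True, d: True, w: False}
  {b: True, w: True, d: False}


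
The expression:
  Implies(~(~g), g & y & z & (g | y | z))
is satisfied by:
  {y: True, z: True, g: False}
  {y: True, z: False, g: False}
  {z: True, y: False, g: False}
  {y: False, z: False, g: False}
  {y: True, g: True, z: True}


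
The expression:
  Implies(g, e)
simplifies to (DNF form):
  e | ~g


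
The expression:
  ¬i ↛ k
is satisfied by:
  {k: True, i: False}
  {i: False, k: False}
  {i: True, k: True}


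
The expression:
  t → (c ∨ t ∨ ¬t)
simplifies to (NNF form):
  True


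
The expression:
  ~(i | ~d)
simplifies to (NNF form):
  d & ~i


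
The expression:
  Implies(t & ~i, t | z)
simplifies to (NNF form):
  True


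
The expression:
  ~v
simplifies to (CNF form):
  ~v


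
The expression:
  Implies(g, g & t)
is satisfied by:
  {t: True, g: False}
  {g: False, t: False}
  {g: True, t: True}


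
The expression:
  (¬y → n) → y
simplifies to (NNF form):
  y ∨ ¬n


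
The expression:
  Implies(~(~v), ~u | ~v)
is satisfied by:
  {u: False, v: False}
  {v: True, u: False}
  {u: True, v: False}


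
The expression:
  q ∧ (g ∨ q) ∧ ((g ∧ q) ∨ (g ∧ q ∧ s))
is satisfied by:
  {g: True, q: True}


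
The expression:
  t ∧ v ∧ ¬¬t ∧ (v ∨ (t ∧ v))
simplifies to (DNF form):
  t ∧ v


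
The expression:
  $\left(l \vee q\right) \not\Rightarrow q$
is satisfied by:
  {l: True, q: False}


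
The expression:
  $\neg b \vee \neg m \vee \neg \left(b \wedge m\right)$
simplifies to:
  $\neg b \vee \neg m$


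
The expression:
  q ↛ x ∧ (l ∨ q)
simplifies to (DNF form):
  q ∧ ¬x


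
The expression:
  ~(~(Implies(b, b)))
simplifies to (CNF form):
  True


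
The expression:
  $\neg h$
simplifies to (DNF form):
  $\neg h$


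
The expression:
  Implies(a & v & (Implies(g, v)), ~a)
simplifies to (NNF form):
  ~a | ~v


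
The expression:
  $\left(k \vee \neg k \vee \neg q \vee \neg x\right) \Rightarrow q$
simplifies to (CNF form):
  $q$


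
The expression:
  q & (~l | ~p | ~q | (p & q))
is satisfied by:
  {q: True}


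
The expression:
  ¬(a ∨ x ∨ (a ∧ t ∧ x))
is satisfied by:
  {x: False, a: False}


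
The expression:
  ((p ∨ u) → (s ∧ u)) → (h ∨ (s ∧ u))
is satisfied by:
  {p: True, u: True, h: True}
  {p: True, u: True, h: False}
  {p: True, h: True, u: False}
  {p: True, h: False, u: False}
  {u: True, h: True, p: False}
  {u: True, h: False, p: False}
  {h: True, u: False, p: False}


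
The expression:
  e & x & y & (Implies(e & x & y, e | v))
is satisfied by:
  {e: True, x: True, y: True}


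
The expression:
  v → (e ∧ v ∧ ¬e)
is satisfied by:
  {v: False}


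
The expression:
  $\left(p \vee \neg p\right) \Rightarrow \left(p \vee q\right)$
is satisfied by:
  {q: True, p: True}
  {q: True, p: False}
  {p: True, q: False}


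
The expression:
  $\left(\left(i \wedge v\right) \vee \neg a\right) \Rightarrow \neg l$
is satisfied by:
  {a: True, v: False, l: False, i: False}
  {a: True, i: True, v: False, l: False}
  {a: True, v: True, l: False, i: False}
  {a: True, i: True, v: True, l: False}
  {i: False, v: False, l: False, a: False}
  {i: True, v: False, l: False, a: False}
  {v: True, i: False, l: False, a: False}
  {i: True, v: True, l: False, a: False}
  {l: True, a: True, i: False, v: False}
  {i: True, l: True, a: True, v: False}
  {l: True, a: True, v: True, i: False}


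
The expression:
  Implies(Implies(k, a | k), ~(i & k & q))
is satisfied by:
  {k: False, q: False, i: False}
  {i: True, k: False, q: False}
  {q: True, k: False, i: False}
  {i: True, q: True, k: False}
  {k: True, i: False, q: False}
  {i: True, k: True, q: False}
  {q: True, k: True, i: False}


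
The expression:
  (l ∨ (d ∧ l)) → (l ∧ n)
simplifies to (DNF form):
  n ∨ ¬l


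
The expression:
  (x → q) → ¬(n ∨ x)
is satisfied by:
  {x: False, n: False, q: False}
  {q: True, x: False, n: False}
  {x: True, q: False, n: False}
  {n: True, x: True, q: False}


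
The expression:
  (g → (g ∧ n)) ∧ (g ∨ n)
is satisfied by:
  {n: True}


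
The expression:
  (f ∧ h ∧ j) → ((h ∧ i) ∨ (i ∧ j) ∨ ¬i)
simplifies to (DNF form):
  True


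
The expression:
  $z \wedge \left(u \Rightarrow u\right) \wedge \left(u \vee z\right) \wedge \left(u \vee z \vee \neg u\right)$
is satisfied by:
  {z: True}


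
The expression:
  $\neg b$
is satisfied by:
  {b: False}


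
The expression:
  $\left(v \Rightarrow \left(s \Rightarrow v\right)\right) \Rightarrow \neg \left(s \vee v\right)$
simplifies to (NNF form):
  $\neg s \wedge \neg v$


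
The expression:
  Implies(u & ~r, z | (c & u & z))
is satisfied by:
  {r: True, z: True, u: False}
  {r: True, u: False, z: False}
  {z: True, u: False, r: False}
  {z: False, u: False, r: False}
  {r: True, z: True, u: True}
  {r: True, u: True, z: False}
  {z: True, u: True, r: False}


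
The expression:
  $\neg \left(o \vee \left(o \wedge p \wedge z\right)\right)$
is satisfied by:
  {o: False}


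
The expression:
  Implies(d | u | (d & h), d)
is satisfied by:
  {d: True, u: False}
  {u: False, d: False}
  {u: True, d: True}


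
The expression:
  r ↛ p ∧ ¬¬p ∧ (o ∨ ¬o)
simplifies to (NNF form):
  False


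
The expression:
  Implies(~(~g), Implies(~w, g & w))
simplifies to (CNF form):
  w | ~g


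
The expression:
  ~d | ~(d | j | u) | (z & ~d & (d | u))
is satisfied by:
  {d: False}


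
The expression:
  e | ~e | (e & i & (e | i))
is always true.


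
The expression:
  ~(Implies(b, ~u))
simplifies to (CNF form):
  b & u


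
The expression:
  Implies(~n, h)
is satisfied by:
  {n: True, h: True}
  {n: True, h: False}
  {h: True, n: False}


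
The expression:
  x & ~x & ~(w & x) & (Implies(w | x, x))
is never true.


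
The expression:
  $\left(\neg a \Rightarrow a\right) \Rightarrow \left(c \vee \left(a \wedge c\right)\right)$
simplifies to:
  $c \vee \neg a$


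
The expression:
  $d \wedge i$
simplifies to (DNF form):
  $d \wedge i$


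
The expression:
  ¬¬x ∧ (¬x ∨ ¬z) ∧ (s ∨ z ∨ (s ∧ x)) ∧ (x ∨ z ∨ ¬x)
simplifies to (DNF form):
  s ∧ x ∧ ¬z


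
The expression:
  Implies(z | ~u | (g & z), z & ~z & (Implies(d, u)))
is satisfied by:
  {u: True, z: False}


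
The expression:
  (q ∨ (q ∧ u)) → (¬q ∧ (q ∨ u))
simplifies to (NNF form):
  ¬q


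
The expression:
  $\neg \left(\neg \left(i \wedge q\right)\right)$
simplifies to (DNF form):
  $i \wedge q$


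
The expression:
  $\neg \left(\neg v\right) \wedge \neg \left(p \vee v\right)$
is never true.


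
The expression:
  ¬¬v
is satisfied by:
  {v: True}


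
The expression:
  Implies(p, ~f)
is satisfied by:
  {p: False, f: False}
  {f: True, p: False}
  {p: True, f: False}


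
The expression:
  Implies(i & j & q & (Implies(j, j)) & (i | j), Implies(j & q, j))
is always true.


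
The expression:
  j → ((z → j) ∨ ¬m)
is always true.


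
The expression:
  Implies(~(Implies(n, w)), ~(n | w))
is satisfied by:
  {w: True, n: False}
  {n: False, w: False}
  {n: True, w: True}


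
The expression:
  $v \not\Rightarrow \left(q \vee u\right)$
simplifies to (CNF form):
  $v \wedge \neg q \wedge \neg u$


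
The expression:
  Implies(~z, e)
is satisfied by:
  {z: True, e: True}
  {z: True, e: False}
  {e: True, z: False}


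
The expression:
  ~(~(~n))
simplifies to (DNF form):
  ~n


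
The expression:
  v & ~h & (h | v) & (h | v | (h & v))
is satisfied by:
  {v: True, h: False}


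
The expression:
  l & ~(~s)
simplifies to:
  l & s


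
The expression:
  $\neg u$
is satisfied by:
  {u: False}


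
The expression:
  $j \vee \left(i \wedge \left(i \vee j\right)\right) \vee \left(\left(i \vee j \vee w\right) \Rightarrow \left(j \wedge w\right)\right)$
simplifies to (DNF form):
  $i \vee j \vee \neg w$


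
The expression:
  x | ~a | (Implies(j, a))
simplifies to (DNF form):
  True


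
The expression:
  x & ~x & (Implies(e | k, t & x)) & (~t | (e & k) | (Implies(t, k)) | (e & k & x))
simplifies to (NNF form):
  False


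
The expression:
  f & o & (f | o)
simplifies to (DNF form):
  f & o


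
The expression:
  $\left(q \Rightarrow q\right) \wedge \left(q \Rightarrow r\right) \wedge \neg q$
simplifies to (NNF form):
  $\neg q$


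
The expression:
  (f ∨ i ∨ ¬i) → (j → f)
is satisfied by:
  {f: True, j: False}
  {j: False, f: False}
  {j: True, f: True}


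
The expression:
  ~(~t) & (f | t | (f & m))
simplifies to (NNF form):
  t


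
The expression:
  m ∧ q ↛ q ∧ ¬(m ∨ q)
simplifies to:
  False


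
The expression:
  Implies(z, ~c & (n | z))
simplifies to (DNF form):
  ~c | ~z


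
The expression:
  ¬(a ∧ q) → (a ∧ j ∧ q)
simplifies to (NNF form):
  a ∧ q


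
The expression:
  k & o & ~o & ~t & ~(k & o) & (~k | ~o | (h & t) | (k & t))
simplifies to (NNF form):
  False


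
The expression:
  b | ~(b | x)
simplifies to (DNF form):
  b | ~x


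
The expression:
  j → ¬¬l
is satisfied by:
  {l: True, j: False}
  {j: False, l: False}
  {j: True, l: True}


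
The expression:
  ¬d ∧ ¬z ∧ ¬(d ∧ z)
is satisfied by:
  {d: False, z: False}


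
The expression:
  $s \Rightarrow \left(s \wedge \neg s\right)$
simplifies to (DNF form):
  $\neg s$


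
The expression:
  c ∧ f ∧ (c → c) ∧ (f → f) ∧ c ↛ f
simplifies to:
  False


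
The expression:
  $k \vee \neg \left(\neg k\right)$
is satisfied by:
  {k: True}


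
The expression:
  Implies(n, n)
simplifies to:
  True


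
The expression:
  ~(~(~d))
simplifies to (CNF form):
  ~d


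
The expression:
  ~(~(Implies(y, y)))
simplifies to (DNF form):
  True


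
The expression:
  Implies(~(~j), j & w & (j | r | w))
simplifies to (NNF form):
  w | ~j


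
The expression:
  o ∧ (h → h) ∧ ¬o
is never true.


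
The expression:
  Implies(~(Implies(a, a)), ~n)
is always true.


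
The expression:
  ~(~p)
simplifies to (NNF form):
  p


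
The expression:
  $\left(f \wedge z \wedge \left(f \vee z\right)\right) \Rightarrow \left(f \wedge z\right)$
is always true.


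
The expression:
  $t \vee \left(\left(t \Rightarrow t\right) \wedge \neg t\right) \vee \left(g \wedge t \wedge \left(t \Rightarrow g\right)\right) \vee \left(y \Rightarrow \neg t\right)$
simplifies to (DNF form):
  $\text{True}$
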